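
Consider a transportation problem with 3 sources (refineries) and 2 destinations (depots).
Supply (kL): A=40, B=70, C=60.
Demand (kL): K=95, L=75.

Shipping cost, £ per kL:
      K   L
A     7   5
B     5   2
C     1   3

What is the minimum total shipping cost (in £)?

Optimal allocation:
  A→K: 35 × £7 = £245
  A→L: 5 × £5 = £25
  B→L: 70 × £2 = £140
  C→K: 60 × £1 = £60
Total = 245 + 25 + 140 + 60 = £470.

470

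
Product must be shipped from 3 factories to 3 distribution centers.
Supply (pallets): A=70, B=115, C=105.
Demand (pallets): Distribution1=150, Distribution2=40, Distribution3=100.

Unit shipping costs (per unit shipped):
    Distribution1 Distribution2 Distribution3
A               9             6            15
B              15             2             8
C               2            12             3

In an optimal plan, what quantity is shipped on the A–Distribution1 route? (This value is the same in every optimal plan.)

The minimum-cost plan:
  A–Distribution1: 70 × 9 = 630
  B–Distribution2: 40 × 2 = 80
  B–Distribution3: 75 × 8 = 600
  C–Distribution1: 80 × 2 = 160
  C–Distribution3: 25 × 3 = 75
Total cost = 1545.
So A→Distribution1 carries 70 pallets.

70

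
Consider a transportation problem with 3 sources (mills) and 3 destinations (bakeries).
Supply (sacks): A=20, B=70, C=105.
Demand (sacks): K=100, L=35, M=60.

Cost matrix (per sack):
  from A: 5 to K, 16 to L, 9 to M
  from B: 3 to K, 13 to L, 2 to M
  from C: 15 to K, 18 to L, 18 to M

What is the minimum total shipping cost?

1930

A cheapest plan:
  A->K: 20 sacks
  B->K: 10 sacks
  B->M: 60 sacks
  C->K: 70 sacks
  C->L: 35 sacks
Total cost = 1930.
(Supply check: A ships 20; B ships 70; C ships 105.)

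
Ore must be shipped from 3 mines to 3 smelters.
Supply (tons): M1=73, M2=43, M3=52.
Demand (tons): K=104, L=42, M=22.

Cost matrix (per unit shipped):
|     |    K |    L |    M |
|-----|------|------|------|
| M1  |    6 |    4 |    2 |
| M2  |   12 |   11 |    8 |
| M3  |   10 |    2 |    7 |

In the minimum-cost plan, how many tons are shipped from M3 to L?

Solving gives:
  M1–K: 51 tons
  M1–M: 22 tons
  M2–K: 43 tons
  M3–K: 10 tons
  M3–L: 42 tons
Total cost = 1050.
So M3→L carries 42 tons.

42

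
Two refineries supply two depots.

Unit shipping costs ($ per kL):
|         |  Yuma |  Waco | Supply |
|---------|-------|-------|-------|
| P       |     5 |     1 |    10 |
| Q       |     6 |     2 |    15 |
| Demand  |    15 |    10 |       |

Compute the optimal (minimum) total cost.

An optimal shipping plan:
  P->Waco: 10 kL
  Q->Yuma: 15 kL
Total cost = $100.

100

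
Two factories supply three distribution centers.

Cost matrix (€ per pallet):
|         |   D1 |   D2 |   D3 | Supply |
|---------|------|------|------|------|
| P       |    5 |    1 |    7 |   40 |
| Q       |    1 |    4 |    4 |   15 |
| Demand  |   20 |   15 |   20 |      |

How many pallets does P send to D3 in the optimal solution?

The minimum-cost plan:
  P–D1: 5 × €5 = €25
  P–D2: 15 × €1 = €15
  P–D3: 20 × €7 = €140
  Q–D1: 15 × €1 = €15
Total cost = €195.
So P→D3 carries 20 pallets.

20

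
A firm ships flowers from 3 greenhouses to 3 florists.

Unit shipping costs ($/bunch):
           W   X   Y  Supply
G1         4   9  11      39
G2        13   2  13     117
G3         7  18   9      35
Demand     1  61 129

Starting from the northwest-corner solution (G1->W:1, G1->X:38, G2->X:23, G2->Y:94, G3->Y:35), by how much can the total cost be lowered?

Current plan cost = 1·4 + 38·9 + 23·2 + 94·13 + 35·9 = $1929.
Optimal plan:
  G1 to W: 1 × $4 = $4
  G1 to Y: 38 × $11 = $418
  G2 to X: 61 × $2 = $122
  G2 to Y: 56 × $13 = $728
  G3 to Y: 35 × $9 = $315
Optimal cost = $1587.
Saving = 1929 − 1587 = $342.

342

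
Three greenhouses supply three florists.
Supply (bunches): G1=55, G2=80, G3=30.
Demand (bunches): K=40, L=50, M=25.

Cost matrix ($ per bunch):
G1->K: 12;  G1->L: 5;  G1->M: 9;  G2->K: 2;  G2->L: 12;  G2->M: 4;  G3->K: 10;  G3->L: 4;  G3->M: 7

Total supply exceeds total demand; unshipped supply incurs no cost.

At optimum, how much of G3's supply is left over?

An optimal plan:
  G1–L: 20 × $5 = $100
  G2–K: 40 × $2 = $80
  G2–M: 25 × $4 = $100
  G3–L: 30 × $4 = $120
Total cost = $400.
G3 ships 30 of its 30, leaving 0.

0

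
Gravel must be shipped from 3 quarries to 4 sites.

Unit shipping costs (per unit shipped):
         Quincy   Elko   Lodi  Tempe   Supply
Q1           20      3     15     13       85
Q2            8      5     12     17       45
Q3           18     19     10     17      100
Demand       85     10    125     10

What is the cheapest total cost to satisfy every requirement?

2695

Optimal allocation:
  Q1–Quincy: 40 truckloads
  Q1–Elko: 10 truckloads
  Q1–Lodi: 25 truckloads
  Q1–Tempe: 10 truckloads
  Q2–Quincy: 45 truckloads
  Q3–Lodi: 100 truckloads
Total cost = 2695.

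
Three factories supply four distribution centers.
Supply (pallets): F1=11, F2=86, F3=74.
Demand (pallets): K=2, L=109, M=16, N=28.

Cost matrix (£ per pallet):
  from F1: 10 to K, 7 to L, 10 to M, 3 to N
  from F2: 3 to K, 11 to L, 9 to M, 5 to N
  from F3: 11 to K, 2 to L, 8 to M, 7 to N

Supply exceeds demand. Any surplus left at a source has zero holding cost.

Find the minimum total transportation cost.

An optimal shipping plan:
  F1–L: 11 × £7 = £77
  F2–K: 2 × £3 = £6
  F2–L: 24 × £11 = £264
  F2–M: 16 × £9 = £144
  F2–N: 28 × £5 = £140
  F3–L: 74 × £2 = £148
Total = 77 + 6 + 264 + 144 + 140 + 148 = £779.
(Supply check: F1 ships 11; F2 ships 70; F3 ships 74.)

779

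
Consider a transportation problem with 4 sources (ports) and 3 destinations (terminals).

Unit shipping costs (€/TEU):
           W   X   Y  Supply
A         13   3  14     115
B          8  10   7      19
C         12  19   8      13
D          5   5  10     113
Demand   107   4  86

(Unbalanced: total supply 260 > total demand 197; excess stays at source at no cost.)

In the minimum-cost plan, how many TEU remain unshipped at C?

0

An optimal plan:
  A–X: 4 × €3 = €12
  A–Y: 48 × €14 = €672
  B–Y: 19 × €7 = €133
  C–Y: 13 × €8 = €104
  D–W: 107 × €5 = €535
  D–Y: 6 × €10 = €60
Total cost = €1516.
C ships 13 of its 13, leaving 0.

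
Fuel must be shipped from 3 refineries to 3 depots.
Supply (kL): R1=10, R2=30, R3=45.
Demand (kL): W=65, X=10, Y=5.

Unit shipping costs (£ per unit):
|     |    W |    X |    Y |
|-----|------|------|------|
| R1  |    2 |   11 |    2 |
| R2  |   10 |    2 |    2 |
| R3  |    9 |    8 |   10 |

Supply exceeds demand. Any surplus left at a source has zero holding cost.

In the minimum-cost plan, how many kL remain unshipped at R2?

An optimal plan:
  R1 to W: 10 kL
  R2 to W: 10 kL
  R2 to X: 10 kL
  R2 to Y: 5 kL
  R3 to W: 45 kL
Total cost = £555.
R2 ships 25 of its 30, leaving 5.

5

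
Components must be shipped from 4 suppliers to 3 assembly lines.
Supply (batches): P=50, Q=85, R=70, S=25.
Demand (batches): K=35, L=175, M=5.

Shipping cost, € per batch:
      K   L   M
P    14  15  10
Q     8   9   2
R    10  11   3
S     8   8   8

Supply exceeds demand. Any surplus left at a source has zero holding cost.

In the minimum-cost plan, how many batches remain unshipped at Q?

0

An optimal plan:
  P->L: 35 batches
  Q->L: 85 batches
  R->K: 35 batches
  R->L: 30 batches
  R->M: 5 batches
  S->L: 25 batches
Total cost = €2185.
Q ships 85 of its 85, leaving 0.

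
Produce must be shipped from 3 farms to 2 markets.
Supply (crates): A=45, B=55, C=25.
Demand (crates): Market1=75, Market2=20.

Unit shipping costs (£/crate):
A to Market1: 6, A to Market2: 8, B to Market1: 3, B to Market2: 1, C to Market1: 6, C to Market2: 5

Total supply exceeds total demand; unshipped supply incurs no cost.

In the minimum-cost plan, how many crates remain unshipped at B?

An optimal plan:
  A→Market1: 15 × £6 = £90
  B→Market1: 35 × £3 = £105
  B→Market2: 20 × £1 = £20
  C→Market1: 25 × £6 = £150
Total cost = £365.
B ships 55 of its 55, leaving 0.

0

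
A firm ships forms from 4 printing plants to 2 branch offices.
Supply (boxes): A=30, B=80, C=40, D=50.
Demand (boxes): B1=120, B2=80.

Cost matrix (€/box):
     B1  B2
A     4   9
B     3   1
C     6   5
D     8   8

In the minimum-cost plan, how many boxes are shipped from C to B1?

The minimum-cost plan:
  A–B1: 30 × €4 = €120
  B–B2: 80 × €1 = €80
  C–B1: 40 × €6 = €240
  D–B1: 50 × €8 = €400
Total cost = €840.
So C→B1 carries 40 boxes.

40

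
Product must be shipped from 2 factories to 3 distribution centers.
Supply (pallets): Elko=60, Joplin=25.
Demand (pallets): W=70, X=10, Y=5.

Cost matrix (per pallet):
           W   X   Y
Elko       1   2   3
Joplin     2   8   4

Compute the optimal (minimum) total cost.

130

A cheapest plan:
  Elko–W: 45 × 1 = 45
  Elko–X: 10 × 2 = 20
  Elko–Y: 5 × 3 = 15
  Joplin–W: 25 × 2 = 50
Total = 45 + 20 + 15 + 50 = 130.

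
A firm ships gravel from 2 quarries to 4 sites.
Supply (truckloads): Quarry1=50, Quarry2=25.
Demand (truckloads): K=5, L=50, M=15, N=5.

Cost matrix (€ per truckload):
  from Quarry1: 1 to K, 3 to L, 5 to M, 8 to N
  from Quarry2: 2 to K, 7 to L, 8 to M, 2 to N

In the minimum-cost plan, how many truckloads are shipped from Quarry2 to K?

5

Optimal shipments:
  Quarry1–L: 50 × €3 = €150
  Quarry2–K: 5 × €2 = €10
  Quarry2–M: 15 × €8 = €120
  Quarry2–N: 5 × €2 = €10
Total cost = €290.
So Quarry2→K carries 5 truckloads.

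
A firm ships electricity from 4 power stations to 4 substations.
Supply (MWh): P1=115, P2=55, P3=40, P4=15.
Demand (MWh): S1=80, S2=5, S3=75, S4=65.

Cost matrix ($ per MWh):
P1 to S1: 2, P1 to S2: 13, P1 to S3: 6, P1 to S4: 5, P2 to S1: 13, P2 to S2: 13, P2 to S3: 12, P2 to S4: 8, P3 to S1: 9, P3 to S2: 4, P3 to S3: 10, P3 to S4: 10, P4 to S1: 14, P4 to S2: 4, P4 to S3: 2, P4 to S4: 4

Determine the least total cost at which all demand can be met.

1200

An optimal shipping plan:
  P1->S1: 80 × $2 = $160
  P1->S3: 25 × $6 = $150
  P1->S4: 10 × $5 = $50
  P2->S4: 55 × $8 = $440
  P3->S2: 5 × $4 = $20
  P3->S3: 35 × $10 = $350
  P4->S3: 15 × $2 = $30
Total = 160 + 150 + 50 + 440 + 20 + 350 + 30 = $1200.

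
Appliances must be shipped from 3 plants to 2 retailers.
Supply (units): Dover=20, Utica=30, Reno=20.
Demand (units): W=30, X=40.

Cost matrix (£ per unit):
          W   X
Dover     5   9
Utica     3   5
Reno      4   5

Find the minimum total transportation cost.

A cheapest plan:
  Dover to W: 20 × £5 = £100
  Utica to W: 10 × £3 = £30
  Utica to X: 20 × £5 = £100
  Reno to X: 20 × £5 = £100
Total = 100 + 30 + 100 + 100 = £330.

330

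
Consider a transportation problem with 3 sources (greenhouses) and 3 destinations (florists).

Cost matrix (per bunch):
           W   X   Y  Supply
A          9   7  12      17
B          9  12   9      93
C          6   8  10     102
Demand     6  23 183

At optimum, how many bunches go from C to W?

The minimum-cost plan:
  A–X: 17 × 7 = 119
  B–Y: 93 × 9 = 837
  C–W: 6 × 6 = 36
  C–X: 6 × 8 = 48
  C–Y: 90 × 10 = 900
Total cost = 1940.
So C→W carries 6 bunches.

6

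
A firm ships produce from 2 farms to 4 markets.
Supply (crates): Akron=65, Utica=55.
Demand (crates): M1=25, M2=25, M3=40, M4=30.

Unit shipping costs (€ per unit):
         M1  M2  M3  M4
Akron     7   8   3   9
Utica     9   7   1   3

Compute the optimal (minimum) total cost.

Optimal allocation:
  Akron→M1: 25 × €7 = €175
  Akron→M2: 25 × €8 = €200
  Akron→M3: 15 × €3 = €45
  Utica→M3: 25 × €1 = €25
  Utica→M4: 30 × €3 = €90
Total = 175 + 200 + 45 + 25 + 90 = €535.

535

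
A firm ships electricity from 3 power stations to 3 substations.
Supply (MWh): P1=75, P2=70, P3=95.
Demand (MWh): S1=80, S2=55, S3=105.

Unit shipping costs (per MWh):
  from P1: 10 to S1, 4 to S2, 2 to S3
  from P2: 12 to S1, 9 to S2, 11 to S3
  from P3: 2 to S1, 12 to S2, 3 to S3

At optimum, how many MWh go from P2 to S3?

15

The minimum-cost plan:
  P1 to S3: 75 × 2 = 150
  P2 to S2: 55 × 9 = 495
  P2 to S3: 15 × 11 = 165
  P3 to S1: 80 × 2 = 160
  P3 to S3: 15 × 3 = 45
Total cost = 1015.
So P2→S3 carries 15 MWh.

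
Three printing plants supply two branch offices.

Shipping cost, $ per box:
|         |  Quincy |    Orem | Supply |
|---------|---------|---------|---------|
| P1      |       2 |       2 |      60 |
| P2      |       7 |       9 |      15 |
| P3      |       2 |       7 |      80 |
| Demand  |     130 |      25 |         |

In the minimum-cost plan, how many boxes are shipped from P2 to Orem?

The minimum-cost plan:
  P1->Quincy: 35 × $2 = $70
  P1->Orem: 25 × $2 = $50
  P2->Quincy: 15 × $7 = $105
  P3->Quincy: 80 × $2 = $160
Total cost = $385.
The route P2→Orem is not used.

0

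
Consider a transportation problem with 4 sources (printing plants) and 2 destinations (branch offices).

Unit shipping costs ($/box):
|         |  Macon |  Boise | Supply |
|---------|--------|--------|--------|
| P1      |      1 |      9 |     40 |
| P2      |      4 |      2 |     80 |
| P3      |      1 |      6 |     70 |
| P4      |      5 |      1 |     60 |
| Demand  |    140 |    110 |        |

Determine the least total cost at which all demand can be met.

390

A cheapest plan:
  P1->Macon: 40 × $1 = $40
  P2->Macon: 30 × $4 = $120
  P2->Boise: 50 × $2 = $100
  P3->Macon: 70 × $1 = $70
  P4->Boise: 60 × $1 = $60
Total = 40 + 120 + 100 + 70 + 60 = $390.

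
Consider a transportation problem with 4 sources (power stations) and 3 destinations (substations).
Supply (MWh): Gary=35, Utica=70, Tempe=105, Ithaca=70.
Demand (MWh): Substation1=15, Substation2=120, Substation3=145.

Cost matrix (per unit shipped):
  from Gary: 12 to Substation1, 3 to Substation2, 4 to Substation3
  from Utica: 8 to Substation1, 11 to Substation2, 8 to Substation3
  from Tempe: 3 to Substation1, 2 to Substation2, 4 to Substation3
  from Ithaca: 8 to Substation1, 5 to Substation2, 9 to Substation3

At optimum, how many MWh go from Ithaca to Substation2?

Optimal shipments:
  Gary–Substation3: 35 × 4 = 140
  Utica–Substation3: 70 × 8 = 560
  Tempe–Substation1: 15 × 3 = 45
  Tempe–Substation2: 50 × 2 = 100
  Tempe–Substation3: 40 × 4 = 160
  Ithaca–Substation2: 70 × 5 = 350
Total cost = 1355.
So Ithaca→Substation2 carries 70 MWh.

70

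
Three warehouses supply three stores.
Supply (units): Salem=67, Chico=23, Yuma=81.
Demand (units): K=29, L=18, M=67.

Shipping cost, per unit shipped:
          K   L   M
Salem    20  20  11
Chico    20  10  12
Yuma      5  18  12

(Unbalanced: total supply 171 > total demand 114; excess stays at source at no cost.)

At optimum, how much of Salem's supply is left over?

0

An optimal plan:
  Salem to M: 67 × 11 = 737
  Chico to L: 18 × 10 = 180
  Yuma to K: 29 × 5 = 145
Total cost = 1062.
Salem ships 67 of its 67, leaving 0.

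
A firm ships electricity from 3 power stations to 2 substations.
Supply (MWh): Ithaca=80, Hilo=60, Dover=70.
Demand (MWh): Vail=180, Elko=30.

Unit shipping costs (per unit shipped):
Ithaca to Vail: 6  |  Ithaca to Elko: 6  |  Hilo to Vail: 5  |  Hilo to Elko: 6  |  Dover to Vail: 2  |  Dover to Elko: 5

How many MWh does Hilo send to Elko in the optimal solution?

0

Optimal shipments:
  Ithaca->Vail: 50 × 6 = 300
  Ithaca->Elko: 30 × 6 = 180
  Hilo->Vail: 60 × 5 = 300
  Dover->Vail: 70 × 2 = 140
Total cost = 920.
The route Hilo→Elko is not used.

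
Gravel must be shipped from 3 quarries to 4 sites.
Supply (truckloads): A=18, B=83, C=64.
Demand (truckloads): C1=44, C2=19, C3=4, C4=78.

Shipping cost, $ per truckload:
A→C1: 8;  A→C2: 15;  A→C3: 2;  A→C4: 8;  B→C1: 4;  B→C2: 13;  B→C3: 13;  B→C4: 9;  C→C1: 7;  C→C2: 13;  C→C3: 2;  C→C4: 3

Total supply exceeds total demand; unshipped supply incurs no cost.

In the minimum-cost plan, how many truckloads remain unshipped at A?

0

An optimal plan:
  A->C3: 4 × $2 = $8
  A->C4: 14 × $8 = $112
  B->C1: 44 × $4 = $176
  B->C2: 19 × $13 = $247
  C->C4: 64 × $3 = $192
Total cost = $735.
A ships 18 of its 18, leaving 0.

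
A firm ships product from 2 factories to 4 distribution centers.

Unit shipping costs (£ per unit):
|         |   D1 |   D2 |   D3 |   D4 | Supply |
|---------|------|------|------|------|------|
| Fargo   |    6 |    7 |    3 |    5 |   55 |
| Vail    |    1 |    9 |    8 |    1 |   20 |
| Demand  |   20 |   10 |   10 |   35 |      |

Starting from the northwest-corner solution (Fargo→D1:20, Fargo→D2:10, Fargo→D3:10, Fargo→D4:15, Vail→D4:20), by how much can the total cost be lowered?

20

Current plan cost = 20·6 + 10·7 + 10·3 + 15·5 + 20·1 = £315.
Optimal plan:
  Fargo–D2: 10 × £7 = £70
  Fargo–D3: 10 × £3 = £30
  Fargo–D4: 35 × £5 = £175
  Vail–D1: 20 × £1 = £20
Optimal cost = £295.
Saving = 315 − 295 = £20.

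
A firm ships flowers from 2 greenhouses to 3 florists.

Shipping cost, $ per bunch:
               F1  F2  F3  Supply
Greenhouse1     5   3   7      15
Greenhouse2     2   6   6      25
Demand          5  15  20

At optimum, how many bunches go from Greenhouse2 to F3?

20

Optimal shipments:
  Greenhouse1->F2: 15 × $3 = $45
  Greenhouse2->F1: 5 × $2 = $10
  Greenhouse2->F3: 20 × $6 = $120
Total cost = $175.
So Greenhouse2→F3 carries 20 bunches.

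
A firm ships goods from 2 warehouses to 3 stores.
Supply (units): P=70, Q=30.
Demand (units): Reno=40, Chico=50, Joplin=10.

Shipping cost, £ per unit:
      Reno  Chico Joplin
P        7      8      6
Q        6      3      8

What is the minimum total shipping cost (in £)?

One minimum-cost allocation:
  P to Reno: 40 units
  P to Chico: 20 units
  P to Joplin: 10 units
  Q to Chico: 30 units
Total cost = £590.

590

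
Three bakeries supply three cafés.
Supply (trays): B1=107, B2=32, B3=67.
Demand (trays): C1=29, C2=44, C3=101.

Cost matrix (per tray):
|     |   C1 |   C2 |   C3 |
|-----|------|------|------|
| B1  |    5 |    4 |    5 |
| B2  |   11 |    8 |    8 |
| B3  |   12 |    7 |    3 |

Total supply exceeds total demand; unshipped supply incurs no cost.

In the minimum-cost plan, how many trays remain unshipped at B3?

0

An optimal plan:
  B1→C1: 29 × 5 = 145
  B1→C2: 44 × 4 = 176
  B1→C3: 34 × 5 = 170
  B3→C3: 67 × 3 = 201
Total cost = 692.
B3 ships 67 of its 67, leaving 0.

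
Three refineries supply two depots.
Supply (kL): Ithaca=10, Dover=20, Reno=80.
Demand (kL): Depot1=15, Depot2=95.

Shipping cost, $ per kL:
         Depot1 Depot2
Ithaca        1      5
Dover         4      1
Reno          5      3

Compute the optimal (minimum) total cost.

Optimal allocation:
  Ithaca–Depot1: 10 × $1 = $10
  Dover–Depot2: 20 × $1 = $20
  Reno–Depot1: 5 × $5 = $25
  Reno–Depot2: 75 × $3 = $225
Total = 10 + 20 + 25 + 225 = $280.

280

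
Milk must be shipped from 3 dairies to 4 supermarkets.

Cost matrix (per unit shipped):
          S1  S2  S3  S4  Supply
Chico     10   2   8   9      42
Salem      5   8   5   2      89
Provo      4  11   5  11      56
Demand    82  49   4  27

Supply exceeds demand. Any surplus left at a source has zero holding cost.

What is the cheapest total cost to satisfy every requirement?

568

A cheapest plan:
  Chico–S2: 42 × 2 = 84
  Salem–S1: 26 × 5 = 130
  Salem–S2: 7 × 8 = 56
  Salem–S3: 4 × 5 = 20
  Salem–S4: 27 × 2 = 54
  Provo–S1: 56 × 4 = 224
Total = 84 + 130 + 56 + 20 + 54 + 224 = 568.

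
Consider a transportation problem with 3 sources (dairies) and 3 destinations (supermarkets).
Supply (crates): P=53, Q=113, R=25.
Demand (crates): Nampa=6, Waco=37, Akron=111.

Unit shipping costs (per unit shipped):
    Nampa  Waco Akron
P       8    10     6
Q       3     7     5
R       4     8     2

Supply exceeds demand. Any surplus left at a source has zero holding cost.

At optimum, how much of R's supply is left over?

Minimum-cost shipments:
  P to Akron: 16 crates
  Q to Nampa: 6 crates
  Q to Waco: 37 crates
  Q to Akron: 70 crates
  R to Akron: 25 crates
Total cost = 773.
R ships 25 of its 25, leaving 0.

0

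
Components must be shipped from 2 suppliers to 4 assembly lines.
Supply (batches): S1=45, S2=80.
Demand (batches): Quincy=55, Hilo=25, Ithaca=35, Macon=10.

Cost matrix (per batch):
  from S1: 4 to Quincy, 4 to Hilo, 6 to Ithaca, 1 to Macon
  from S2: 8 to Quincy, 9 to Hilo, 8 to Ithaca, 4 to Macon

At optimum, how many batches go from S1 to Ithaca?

0

The minimum-cost plan:
  S1 to Quincy: 20 × 4 = 80
  S1 to Hilo: 25 × 4 = 100
  S2 to Quincy: 35 × 8 = 280
  S2 to Ithaca: 35 × 8 = 280
  S2 to Macon: 10 × 4 = 40
Total cost = 780.
The route S1→Ithaca is not used.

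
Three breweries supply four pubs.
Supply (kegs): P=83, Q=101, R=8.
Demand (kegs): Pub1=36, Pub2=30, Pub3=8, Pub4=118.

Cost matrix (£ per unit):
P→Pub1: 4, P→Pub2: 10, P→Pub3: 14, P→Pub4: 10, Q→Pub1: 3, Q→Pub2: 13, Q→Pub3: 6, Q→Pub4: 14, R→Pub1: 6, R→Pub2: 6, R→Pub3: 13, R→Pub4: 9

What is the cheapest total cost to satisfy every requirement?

Optimal allocation:
  P to Pub4: 83 × £10 = £830
  Q to Pub1: 36 × £3 = £108
  Q to Pub2: 22 × £13 = £286
  Q to Pub3: 8 × £6 = £48
  Q to Pub4: 35 × £14 = £490
  R to Pub2: 8 × £6 = £48
Total = 830 + 108 + 286 + 48 + 490 + 48 = £1810.

1810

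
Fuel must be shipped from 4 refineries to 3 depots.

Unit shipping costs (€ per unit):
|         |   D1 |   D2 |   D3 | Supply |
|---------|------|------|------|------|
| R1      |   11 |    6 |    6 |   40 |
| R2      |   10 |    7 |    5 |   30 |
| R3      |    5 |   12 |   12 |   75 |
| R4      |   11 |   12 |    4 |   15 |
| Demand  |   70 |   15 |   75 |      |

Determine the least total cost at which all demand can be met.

860

An optimal shipping plan:
  R1 to D2: 15 × €6 = €90
  R1 to D3: 25 × €6 = €150
  R2 to D3: 30 × €5 = €150
  R3 to D1: 70 × €5 = €350
  R3 to D3: 5 × €12 = €60
  R4 to D3: 15 × €4 = €60
Total = 90 + 150 + 150 + 350 + 60 + 60 = €860.
(Supply check: R1 ships 40; R2 ships 30; R3 ships 75; R4 ships 15.)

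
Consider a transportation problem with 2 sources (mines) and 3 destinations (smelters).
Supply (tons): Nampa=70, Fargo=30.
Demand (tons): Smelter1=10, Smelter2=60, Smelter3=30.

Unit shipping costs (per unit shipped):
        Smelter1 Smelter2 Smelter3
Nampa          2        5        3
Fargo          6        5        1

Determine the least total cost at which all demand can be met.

350

A cheapest plan:
  Nampa–Smelter1: 10 tons
  Nampa–Smelter2: 60 tons
  Fargo–Smelter3: 30 tons
Total cost = 350.
(Supply check: Nampa ships 70; Fargo ships 30.)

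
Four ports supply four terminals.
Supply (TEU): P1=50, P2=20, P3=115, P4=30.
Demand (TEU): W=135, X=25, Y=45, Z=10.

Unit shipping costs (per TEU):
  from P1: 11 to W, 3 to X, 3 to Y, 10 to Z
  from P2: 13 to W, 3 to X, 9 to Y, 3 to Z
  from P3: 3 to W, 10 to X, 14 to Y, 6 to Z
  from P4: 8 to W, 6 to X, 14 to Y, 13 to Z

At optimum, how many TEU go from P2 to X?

The minimum-cost plan:
  P1 to X: 5 × 3 = 15
  P1 to Y: 45 × 3 = 135
  P2 to X: 10 × 3 = 30
  P2 to Z: 10 × 3 = 30
  P3 to W: 115 × 3 = 345
  P4 to W: 20 × 8 = 160
  P4 to X: 10 × 6 = 60
Total cost = 775.
So P2→X carries 10 TEU.

10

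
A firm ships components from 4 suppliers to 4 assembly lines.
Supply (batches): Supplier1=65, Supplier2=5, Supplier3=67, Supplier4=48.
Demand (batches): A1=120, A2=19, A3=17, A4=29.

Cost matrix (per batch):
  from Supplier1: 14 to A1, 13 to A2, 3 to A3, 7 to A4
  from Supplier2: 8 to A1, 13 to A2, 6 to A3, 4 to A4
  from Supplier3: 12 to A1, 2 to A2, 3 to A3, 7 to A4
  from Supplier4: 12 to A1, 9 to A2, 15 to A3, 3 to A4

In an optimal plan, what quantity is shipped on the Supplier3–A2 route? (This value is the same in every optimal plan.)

Optimal shipments:
  Supplier1–A1: 48 × 14 = 672
  Supplier1–A3: 17 × 3 = 51
  Supplier2–A1: 5 × 8 = 40
  Supplier3–A1: 48 × 12 = 576
  Supplier3–A2: 19 × 2 = 38
  Supplier4–A1: 19 × 12 = 228
  Supplier4–A4: 29 × 3 = 87
Total cost = 1692.
So Supplier3→A2 carries 19 batches.

19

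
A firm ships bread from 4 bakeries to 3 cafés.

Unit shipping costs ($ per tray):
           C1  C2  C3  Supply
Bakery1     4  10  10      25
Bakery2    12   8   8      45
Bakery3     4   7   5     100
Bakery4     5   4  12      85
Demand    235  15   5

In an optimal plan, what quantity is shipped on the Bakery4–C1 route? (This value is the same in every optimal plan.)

85

Solving gives:
  Bakery1–C1: 25 × $4 = $100
  Bakery2–C1: 25 × $12 = $300
  Bakery2–C2: 15 × $8 = $120
  Bakery2–C3: 5 × $8 = $40
  Bakery3–C1: 100 × $4 = $400
  Bakery4–C1: 85 × $5 = $425
Total cost = $1385.
So Bakery4→C1 carries 85 trays.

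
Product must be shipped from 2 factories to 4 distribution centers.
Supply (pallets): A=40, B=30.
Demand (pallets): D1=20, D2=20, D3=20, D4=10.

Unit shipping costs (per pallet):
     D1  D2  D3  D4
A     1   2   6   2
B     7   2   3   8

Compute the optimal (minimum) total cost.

140

Optimal allocation:
  A->D1: 20 pallets
  A->D2: 10 pallets
  A->D4: 10 pallets
  B->D2: 10 pallets
  B->D3: 20 pallets
Total cost = 140.
(Supply check: A ships 40; B ships 30.)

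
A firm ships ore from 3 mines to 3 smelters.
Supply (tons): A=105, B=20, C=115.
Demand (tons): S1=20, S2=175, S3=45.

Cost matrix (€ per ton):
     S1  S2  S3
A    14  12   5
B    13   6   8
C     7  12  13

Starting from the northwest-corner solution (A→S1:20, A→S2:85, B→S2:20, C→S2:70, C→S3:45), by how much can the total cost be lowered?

Current plan cost = 20·14 + 85·12 + 20·6 + 70·12 + 45·13 = €2845.
Optimal plan:
  A->S2: 60 × €12 = €720
  A->S3: 45 × €5 = €225
  B->S2: 20 × €6 = €120
  C->S1: 20 × €7 = €140
  C->S2: 95 × €12 = €1140
Optimal cost = €2345.
Saving = 2845 − 2345 = €500.

500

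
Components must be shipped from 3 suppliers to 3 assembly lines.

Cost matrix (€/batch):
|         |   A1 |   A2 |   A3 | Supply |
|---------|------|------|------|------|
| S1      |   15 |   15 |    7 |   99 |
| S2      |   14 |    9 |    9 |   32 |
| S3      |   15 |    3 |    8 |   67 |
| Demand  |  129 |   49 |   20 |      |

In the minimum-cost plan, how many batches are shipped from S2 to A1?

Solving gives:
  S1→A1: 79 × €15 = €1185
  S1→A3: 20 × €7 = €140
  S2→A1: 32 × €14 = €448
  S3→A1: 18 × €15 = €270
  S3→A2: 49 × €3 = €147
Total cost = €2190.
So S2→A1 carries 32 batches.

32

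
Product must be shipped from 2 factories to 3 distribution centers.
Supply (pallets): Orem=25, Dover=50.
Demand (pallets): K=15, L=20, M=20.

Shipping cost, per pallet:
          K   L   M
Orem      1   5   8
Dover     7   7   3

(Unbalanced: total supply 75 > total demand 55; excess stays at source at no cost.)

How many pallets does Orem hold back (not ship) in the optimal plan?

0

An optimal plan:
  Orem→K: 15 pallets
  Orem→L: 10 pallets
  Dover→L: 10 pallets
  Dover→M: 20 pallets
Total cost = 195.
Orem ships 25 of its 25, leaving 0.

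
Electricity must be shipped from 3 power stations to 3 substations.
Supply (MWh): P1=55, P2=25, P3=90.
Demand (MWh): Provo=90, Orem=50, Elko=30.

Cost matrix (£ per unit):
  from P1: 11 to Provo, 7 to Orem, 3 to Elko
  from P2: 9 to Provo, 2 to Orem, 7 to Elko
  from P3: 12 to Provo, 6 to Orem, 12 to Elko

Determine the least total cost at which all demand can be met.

1345

Optimal allocation:
  P1 to Provo: 25 × £11 = £275
  P1 to Elko: 30 × £3 = £90
  P2 to Orem: 25 × £2 = £50
  P3 to Provo: 65 × £12 = £780
  P3 to Orem: 25 × £6 = £150
Total = 275 + 90 + 50 + 780 + 150 = £1345.
(Supply check: P1 ships 55; P2 ships 25; P3 ships 90.)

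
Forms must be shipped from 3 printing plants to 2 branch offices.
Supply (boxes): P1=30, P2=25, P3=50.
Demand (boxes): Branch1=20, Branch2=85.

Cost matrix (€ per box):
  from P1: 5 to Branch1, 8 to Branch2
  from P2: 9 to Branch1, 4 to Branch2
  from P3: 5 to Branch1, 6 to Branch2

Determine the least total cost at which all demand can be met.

A cheapest plan:
  P1 to Branch1: 20 × €5 = €100
  P1 to Branch2: 10 × €8 = €80
  P2 to Branch2: 25 × €4 = €100
  P3 to Branch2: 50 × €6 = €300
Total = 100 + 80 + 100 + 300 = €580.

580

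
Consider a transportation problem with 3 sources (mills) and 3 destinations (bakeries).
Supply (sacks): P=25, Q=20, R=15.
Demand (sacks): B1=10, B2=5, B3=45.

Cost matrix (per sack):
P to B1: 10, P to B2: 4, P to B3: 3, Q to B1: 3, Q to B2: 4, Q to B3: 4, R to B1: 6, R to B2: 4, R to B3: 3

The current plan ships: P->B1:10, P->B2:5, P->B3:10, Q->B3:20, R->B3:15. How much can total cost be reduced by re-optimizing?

Current plan cost = 10·10 + 5·4 + 10·3 + 20·4 + 15·3 = 275.
Optimal plan:
  P→B3: 25 × 3 = 75
  Q→B1: 10 × 3 = 30
  Q→B2: 5 × 4 = 20
  Q→B3: 5 × 4 = 20
  R→B3: 15 × 3 = 45
Optimal cost = 190.
Saving = 275 − 190 = 85.

85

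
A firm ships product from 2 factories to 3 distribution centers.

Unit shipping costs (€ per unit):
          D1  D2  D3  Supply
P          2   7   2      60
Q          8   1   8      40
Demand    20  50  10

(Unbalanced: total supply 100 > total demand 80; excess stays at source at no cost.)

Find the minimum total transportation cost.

170

Optimal allocation:
  P->D1: 20 × €2 = €40
  P->D2: 10 × €7 = €70
  P->D3: 10 × €2 = €20
  Q->D2: 40 × €1 = €40
Total = 40 + 70 + 20 + 40 = €170.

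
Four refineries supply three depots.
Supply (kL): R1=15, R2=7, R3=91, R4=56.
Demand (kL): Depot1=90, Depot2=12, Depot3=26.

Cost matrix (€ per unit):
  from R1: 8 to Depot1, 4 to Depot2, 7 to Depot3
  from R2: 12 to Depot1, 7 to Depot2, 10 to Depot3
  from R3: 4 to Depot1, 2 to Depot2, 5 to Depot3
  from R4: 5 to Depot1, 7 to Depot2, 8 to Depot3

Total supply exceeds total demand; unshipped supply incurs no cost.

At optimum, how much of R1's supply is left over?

15

An optimal plan:
  R3->Depot1: 53 × €4 = €212
  R3->Depot2: 12 × €2 = €24
  R3->Depot3: 26 × €5 = €130
  R4->Depot1: 37 × €5 = €185
Total cost = €551.
R1 ships 0 of its 15, leaving 15.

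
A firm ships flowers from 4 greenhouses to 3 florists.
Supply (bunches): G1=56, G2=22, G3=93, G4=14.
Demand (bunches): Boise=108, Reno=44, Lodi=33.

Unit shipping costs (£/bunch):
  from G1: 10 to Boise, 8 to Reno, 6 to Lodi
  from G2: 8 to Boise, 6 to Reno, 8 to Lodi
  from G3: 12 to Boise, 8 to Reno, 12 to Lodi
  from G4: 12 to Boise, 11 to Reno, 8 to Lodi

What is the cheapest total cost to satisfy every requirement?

1712

Optimal allocation:
  G1–Boise: 23 bunches
  G1–Lodi: 33 bunches
  G2–Boise: 22 bunches
  G3–Boise: 49 bunches
  G3–Reno: 44 bunches
  G4–Boise: 14 bunches
Total cost = £1712.
(Supply check: G1 ships 56; G2 ships 22; G3 ships 93; G4 ships 14.)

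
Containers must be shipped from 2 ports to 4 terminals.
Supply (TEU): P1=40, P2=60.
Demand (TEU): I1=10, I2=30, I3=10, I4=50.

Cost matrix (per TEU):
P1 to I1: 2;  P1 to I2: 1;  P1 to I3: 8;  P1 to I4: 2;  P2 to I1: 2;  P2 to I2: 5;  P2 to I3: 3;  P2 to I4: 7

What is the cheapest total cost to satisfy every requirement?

An optimal shipping plan:
  P1→I4: 40 × 2 = 80
  P2→I1: 10 × 2 = 20
  P2→I2: 30 × 5 = 150
  P2→I3: 10 × 3 = 30
  P2→I4: 10 × 7 = 70
Total = 80 + 20 + 150 + 30 + 70 = 350.

350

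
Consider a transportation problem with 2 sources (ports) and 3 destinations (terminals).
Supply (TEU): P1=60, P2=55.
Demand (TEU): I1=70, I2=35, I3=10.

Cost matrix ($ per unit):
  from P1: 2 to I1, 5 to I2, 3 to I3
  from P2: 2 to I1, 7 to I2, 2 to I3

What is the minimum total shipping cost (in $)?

335

An optimal shipping plan:
  P1->I1: 25 × $2 = $50
  P1->I2: 35 × $5 = $175
  P2->I1: 45 × $2 = $90
  P2->I3: 10 × $2 = $20
Total = 50 + 175 + 90 + 20 = $335.
(Supply check: P1 ships 60; P2 ships 55.)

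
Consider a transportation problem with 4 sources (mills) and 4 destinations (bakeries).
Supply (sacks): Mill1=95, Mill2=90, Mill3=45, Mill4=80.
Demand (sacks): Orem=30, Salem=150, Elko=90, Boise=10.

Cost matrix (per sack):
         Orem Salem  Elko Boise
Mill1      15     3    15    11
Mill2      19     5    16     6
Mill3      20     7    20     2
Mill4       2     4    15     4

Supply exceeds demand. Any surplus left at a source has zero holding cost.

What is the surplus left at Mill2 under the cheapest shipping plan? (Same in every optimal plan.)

0

Minimum-cost shipments:
  Mill1 to Salem: 95 sacks
  Mill2 to Salem: 50 sacks
  Mill2 to Elko: 40 sacks
  Mill3 to Salem: 5 sacks
  Mill3 to Boise: 10 sacks
  Mill4 to Orem: 30 sacks
  Mill4 to Elko: 50 sacks
Total cost = 2040.
Mill2 ships 90 of its 90, leaving 0.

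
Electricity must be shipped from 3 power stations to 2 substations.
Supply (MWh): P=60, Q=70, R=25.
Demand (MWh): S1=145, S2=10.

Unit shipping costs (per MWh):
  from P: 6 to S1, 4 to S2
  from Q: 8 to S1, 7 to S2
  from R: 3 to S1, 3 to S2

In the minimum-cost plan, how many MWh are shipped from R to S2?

Solving gives:
  P→S1: 50 × 6 = 300
  P→S2: 10 × 4 = 40
  Q→S1: 70 × 8 = 560
  R→S1: 25 × 3 = 75
Total cost = 975.
The route R→S2 is not used.

0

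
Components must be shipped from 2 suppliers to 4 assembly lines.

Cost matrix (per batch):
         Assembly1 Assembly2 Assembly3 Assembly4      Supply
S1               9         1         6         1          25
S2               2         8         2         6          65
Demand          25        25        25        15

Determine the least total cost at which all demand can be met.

215

An optimal shipping plan:
  S1 to Assembly2: 25 × 1 = 25
  S2 to Assembly1: 25 × 2 = 50
  S2 to Assembly3: 25 × 2 = 50
  S2 to Assembly4: 15 × 6 = 90
Total = 25 + 50 + 50 + 90 = 215.
(Supply check: S1 ships 25; S2 ships 65.)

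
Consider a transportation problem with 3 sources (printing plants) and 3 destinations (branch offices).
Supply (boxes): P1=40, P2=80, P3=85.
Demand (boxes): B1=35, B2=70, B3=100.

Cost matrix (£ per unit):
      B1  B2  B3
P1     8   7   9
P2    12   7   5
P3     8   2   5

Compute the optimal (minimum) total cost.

940

One minimum-cost allocation:
  P1 to B1: 35 × £8 = £280
  P1 to B3: 5 × £9 = £45
  P2 to B3: 80 × £5 = £400
  P3 to B2: 70 × £2 = £140
  P3 to B3: 15 × £5 = £75
Total = 280 + 45 + 400 + 140 + 75 = £940.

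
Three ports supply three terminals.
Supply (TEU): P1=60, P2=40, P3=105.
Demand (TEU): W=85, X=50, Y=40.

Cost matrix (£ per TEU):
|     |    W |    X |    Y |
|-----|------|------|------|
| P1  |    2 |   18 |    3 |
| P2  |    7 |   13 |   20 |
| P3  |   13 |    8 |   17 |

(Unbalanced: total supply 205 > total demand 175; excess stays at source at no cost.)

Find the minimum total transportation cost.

One minimum-cost allocation:
  P1 to W: 20 × £2 = £40
  P1 to Y: 40 × £3 = £120
  P2 to W: 40 × £7 = £280
  P3 to W: 25 × £13 = £325
  P3 to X: 50 × £8 = £400
Total = 40 + 120 + 280 + 325 + 400 = £1165.

1165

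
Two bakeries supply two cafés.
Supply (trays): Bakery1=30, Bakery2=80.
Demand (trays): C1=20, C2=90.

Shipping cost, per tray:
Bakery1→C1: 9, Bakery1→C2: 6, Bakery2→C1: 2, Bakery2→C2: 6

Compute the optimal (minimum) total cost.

580

One minimum-cost allocation:
  Bakery1 to C2: 30 × 6 = 180
  Bakery2 to C1: 20 × 2 = 40
  Bakery2 to C2: 60 × 6 = 360
Total = 180 + 40 + 360 = 580.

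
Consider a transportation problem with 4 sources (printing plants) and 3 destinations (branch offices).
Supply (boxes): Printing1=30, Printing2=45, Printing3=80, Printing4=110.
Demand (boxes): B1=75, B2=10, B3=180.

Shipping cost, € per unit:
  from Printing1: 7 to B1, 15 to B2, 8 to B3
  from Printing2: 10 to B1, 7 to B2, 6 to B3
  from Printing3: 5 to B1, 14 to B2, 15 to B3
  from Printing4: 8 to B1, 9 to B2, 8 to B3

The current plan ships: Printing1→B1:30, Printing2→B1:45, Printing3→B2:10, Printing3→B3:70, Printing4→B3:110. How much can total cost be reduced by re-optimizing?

890

Current plan cost = 30·7 + 45·10 + 10·14 + 70·15 + 110·8 = €2730.
Optimal plan:
  Printing1->B3: 30 × €8 = €240
  Printing2->B2: 5 × €7 = €35
  Printing2->B3: 40 × €6 = €240
  Printing3->B1: 75 × €5 = €375
  Printing3->B2: 5 × €14 = €70
  Printing4->B3: 110 × €8 = €880
Optimal cost = €1840.
Saving = 2730 − 1840 = €890.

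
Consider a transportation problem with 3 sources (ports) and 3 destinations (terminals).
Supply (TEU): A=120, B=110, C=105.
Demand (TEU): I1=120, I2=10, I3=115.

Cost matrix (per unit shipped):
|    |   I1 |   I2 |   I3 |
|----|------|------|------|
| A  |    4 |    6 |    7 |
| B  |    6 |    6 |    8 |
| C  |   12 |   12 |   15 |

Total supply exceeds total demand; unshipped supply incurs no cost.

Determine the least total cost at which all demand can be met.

A cheapest plan:
  A->I1: 115 TEU
  A->I3: 5 TEU
  B->I3: 110 TEU
  C->I1: 5 TEU
  C->I2: 10 TEU
Total cost = 1555.
(Supply check: A ships 120; B ships 110; C ships 15.)

1555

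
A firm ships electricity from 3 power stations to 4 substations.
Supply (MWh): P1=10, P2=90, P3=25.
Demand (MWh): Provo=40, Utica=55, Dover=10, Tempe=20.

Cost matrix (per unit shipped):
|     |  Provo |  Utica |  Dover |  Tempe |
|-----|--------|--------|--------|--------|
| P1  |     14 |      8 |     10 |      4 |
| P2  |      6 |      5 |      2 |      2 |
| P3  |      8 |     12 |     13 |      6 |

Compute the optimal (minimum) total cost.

Optimal allocation:
  P1→Tempe: 10 MWh
  P2→Provo: 15 MWh
  P2→Utica: 55 MWh
  P2→Dover: 10 MWh
  P2→Tempe: 10 MWh
  P3→Provo: 25 MWh
Total cost = 645.
(Supply check: P1 ships 10; P2 ships 90; P3 ships 25.)

645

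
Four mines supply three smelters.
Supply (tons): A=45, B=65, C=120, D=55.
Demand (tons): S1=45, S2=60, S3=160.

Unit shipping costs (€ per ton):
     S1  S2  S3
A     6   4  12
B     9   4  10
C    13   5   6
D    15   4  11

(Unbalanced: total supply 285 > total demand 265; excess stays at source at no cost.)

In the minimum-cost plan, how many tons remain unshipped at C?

Minimum-cost shipments:
  A→S1: 45 × €6 = €270
  B→S2: 5 × €4 = €20
  B→S3: 40 × €10 = €400
  C→S3: 120 × €6 = €720
  D→S2: 55 × €4 = €220
Total cost = €1630.
C ships 120 of its 120, leaving 0.

0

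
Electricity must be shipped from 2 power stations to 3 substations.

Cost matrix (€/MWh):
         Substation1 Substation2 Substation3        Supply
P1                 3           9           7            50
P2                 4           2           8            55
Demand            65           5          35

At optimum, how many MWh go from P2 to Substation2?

Solving gives:
  P1→Substation1: 15 MWh
  P1→Substation3: 35 MWh
  P2→Substation1: 50 MWh
  P2→Substation2: 5 MWh
Total cost = €500.
So P2→Substation2 carries 5 MWh.

5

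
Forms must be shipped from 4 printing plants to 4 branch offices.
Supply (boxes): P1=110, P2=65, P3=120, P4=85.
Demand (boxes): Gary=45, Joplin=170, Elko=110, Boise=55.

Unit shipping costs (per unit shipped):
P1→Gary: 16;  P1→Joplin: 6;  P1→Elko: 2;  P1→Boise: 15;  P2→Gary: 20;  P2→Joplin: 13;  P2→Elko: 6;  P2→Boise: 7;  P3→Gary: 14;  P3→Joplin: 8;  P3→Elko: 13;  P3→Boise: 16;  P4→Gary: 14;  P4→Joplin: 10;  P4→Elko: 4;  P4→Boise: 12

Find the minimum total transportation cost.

One minimum-cost allocation:
  P1→Joplin: 95 × 6 = 570
  P1→Elko: 15 × 2 = 30
  P2→Elko: 10 × 6 = 60
  P2→Boise: 55 × 7 = 385
  P3→Gary: 45 × 14 = 630
  P3→Joplin: 75 × 8 = 600
  P4→Elko: 85 × 4 = 340
Total = 570 + 30 + 60 + 385 + 630 + 600 + 340 = 2615.

2615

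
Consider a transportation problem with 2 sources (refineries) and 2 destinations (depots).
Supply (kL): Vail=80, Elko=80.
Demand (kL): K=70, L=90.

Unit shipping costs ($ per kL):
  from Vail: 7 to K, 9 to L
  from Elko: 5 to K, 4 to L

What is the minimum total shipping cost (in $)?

A cheapest plan:
  Vail–K: 70 × $7 = $490
  Vail–L: 10 × $9 = $90
  Elko–L: 80 × $4 = $320
Total = 490 + 90 + 320 = $900.

900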